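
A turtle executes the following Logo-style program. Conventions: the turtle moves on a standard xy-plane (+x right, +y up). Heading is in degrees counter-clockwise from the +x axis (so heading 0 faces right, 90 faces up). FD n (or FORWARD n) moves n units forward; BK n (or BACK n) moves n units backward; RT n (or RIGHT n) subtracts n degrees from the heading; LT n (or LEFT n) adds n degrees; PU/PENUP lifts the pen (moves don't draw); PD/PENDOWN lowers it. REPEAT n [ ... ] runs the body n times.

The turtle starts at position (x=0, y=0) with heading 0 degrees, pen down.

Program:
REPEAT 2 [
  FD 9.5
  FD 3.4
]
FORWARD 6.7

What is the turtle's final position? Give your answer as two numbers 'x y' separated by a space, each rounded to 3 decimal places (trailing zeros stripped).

Answer: 32.5 0

Derivation:
Executing turtle program step by step:
Start: pos=(0,0), heading=0, pen down
REPEAT 2 [
  -- iteration 1/2 --
  FD 9.5: (0,0) -> (9.5,0) [heading=0, draw]
  FD 3.4: (9.5,0) -> (12.9,0) [heading=0, draw]
  -- iteration 2/2 --
  FD 9.5: (12.9,0) -> (22.4,0) [heading=0, draw]
  FD 3.4: (22.4,0) -> (25.8,0) [heading=0, draw]
]
FD 6.7: (25.8,0) -> (32.5,0) [heading=0, draw]
Final: pos=(32.5,0), heading=0, 5 segment(s) drawn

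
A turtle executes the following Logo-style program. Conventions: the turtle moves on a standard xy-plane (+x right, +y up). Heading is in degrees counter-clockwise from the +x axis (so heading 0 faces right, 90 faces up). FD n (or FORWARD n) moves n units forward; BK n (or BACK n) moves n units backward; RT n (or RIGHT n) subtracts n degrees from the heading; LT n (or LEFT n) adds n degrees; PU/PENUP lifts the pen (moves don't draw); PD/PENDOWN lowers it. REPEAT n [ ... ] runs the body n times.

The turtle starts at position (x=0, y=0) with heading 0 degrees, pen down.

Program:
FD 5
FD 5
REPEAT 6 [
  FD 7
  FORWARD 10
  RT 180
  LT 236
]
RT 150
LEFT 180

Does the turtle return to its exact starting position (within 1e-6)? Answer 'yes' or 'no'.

Executing turtle program step by step:
Start: pos=(0,0), heading=0, pen down
FD 5: (0,0) -> (5,0) [heading=0, draw]
FD 5: (5,0) -> (10,0) [heading=0, draw]
REPEAT 6 [
  -- iteration 1/6 --
  FD 7: (10,0) -> (17,0) [heading=0, draw]
  FD 10: (17,0) -> (27,0) [heading=0, draw]
  RT 180: heading 0 -> 180
  LT 236: heading 180 -> 56
  -- iteration 2/6 --
  FD 7: (27,0) -> (30.914,5.803) [heading=56, draw]
  FD 10: (30.914,5.803) -> (36.506,14.094) [heading=56, draw]
  RT 180: heading 56 -> 236
  LT 236: heading 236 -> 112
  -- iteration 3/6 --
  FD 7: (36.506,14.094) -> (33.884,20.584) [heading=112, draw]
  FD 10: (33.884,20.584) -> (30.138,29.856) [heading=112, draw]
  RT 180: heading 112 -> 292
  LT 236: heading 292 -> 168
  -- iteration 4/6 --
  FD 7: (30.138,29.856) -> (23.291,31.311) [heading=168, draw]
  FD 10: (23.291,31.311) -> (13.509,33.39) [heading=168, draw]
  RT 180: heading 168 -> 348
  LT 236: heading 348 -> 224
  -- iteration 5/6 --
  FD 7: (13.509,33.39) -> (8.474,28.528) [heading=224, draw]
  FD 10: (8.474,28.528) -> (1.281,21.581) [heading=224, draw]
  RT 180: heading 224 -> 44
  LT 236: heading 44 -> 280
  -- iteration 6/6 --
  FD 7: (1.281,21.581) -> (2.496,14.687) [heading=280, draw]
  FD 10: (2.496,14.687) -> (4.233,4.839) [heading=280, draw]
  RT 180: heading 280 -> 100
  LT 236: heading 100 -> 336
]
RT 150: heading 336 -> 186
LT 180: heading 186 -> 6
Final: pos=(4.233,4.839), heading=6, 14 segment(s) drawn

Start position: (0, 0)
Final position: (4.233, 4.839)
Distance = 6.429; >= 1e-6 -> NOT closed

Answer: no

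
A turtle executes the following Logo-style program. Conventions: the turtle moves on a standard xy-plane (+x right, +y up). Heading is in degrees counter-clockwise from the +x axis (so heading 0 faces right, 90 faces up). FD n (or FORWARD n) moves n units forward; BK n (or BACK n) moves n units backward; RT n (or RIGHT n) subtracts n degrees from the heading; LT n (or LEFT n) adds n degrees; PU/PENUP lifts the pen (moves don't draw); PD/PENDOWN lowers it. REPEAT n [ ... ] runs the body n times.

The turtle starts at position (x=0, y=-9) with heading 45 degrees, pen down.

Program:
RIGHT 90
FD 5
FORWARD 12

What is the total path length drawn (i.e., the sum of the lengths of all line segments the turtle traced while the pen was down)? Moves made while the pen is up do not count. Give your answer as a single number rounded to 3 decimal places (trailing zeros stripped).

Answer: 17

Derivation:
Executing turtle program step by step:
Start: pos=(0,-9), heading=45, pen down
RT 90: heading 45 -> 315
FD 5: (0,-9) -> (3.536,-12.536) [heading=315, draw]
FD 12: (3.536,-12.536) -> (12.021,-21.021) [heading=315, draw]
Final: pos=(12.021,-21.021), heading=315, 2 segment(s) drawn

Segment lengths:
  seg 1: (0,-9) -> (3.536,-12.536), length = 5
  seg 2: (3.536,-12.536) -> (12.021,-21.021), length = 12
Total = 17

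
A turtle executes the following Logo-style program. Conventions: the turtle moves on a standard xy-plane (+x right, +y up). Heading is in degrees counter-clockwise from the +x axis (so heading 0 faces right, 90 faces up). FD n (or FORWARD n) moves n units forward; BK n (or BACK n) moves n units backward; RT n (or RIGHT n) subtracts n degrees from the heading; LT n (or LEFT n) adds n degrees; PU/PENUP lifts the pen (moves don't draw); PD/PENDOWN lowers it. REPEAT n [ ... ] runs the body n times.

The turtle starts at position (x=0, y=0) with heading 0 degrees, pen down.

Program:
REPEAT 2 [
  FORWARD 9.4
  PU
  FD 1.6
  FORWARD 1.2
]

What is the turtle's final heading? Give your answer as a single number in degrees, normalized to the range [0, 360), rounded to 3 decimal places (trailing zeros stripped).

Answer: 0

Derivation:
Executing turtle program step by step:
Start: pos=(0,0), heading=0, pen down
REPEAT 2 [
  -- iteration 1/2 --
  FD 9.4: (0,0) -> (9.4,0) [heading=0, draw]
  PU: pen up
  FD 1.6: (9.4,0) -> (11,0) [heading=0, move]
  FD 1.2: (11,0) -> (12.2,0) [heading=0, move]
  -- iteration 2/2 --
  FD 9.4: (12.2,0) -> (21.6,0) [heading=0, move]
  PU: pen up
  FD 1.6: (21.6,0) -> (23.2,0) [heading=0, move]
  FD 1.2: (23.2,0) -> (24.4,0) [heading=0, move]
]
Final: pos=(24.4,0), heading=0, 1 segment(s) drawn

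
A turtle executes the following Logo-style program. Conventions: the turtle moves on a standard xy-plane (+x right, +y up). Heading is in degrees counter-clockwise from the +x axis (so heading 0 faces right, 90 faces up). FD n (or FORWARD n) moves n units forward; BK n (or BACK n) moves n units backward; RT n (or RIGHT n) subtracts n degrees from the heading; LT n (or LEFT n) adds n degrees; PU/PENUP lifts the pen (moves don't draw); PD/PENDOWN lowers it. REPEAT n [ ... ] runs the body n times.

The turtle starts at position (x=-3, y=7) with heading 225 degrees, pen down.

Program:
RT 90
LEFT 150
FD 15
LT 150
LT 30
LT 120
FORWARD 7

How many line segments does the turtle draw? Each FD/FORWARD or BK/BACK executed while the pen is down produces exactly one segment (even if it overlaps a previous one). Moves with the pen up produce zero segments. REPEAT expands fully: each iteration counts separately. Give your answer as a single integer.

Executing turtle program step by step:
Start: pos=(-3,7), heading=225, pen down
RT 90: heading 225 -> 135
LT 150: heading 135 -> 285
FD 15: (-3,7) -> (0.882,-7.489) [heading=285, draw]
LT 150: heading 285 -> 75
LT 30: heading 75 -> 105
LT 120: heading 105 -> 225
FD 7: (0.882,-7.489) -> (-4.067,-12.439) [heading=225, draw]
Final: pos=(-4.067,-12.439), heading=225, 2 segment(s) drawn
Segments drawn: 2

Answer: 2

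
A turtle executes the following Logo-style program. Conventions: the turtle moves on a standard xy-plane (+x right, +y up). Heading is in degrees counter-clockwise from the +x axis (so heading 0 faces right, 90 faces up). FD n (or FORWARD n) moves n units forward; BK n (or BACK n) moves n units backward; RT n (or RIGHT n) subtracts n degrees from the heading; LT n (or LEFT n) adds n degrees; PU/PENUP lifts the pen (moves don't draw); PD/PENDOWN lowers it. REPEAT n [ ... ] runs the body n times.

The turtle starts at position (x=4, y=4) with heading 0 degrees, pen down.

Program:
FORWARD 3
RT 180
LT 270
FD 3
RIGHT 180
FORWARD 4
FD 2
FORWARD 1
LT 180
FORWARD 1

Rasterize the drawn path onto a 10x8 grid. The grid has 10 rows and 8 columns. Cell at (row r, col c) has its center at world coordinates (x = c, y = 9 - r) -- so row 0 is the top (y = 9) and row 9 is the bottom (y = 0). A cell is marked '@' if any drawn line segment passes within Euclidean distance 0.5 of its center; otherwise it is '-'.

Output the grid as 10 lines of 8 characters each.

Segment 0: (4,4) -> (7,4)
Segment 1: (7,4) -> (7,7)
Segment 2: (7,7) -> (7,3)
Segment 3: (7,3) -> (7,1)
Segment 4: (7,1) -> (7,0)
Segment 5: (7,0) -> (7,1)

Answer: --------
--------
-------@
-------@
-------@
----@@@@
-------@
-------@
-------@
-------@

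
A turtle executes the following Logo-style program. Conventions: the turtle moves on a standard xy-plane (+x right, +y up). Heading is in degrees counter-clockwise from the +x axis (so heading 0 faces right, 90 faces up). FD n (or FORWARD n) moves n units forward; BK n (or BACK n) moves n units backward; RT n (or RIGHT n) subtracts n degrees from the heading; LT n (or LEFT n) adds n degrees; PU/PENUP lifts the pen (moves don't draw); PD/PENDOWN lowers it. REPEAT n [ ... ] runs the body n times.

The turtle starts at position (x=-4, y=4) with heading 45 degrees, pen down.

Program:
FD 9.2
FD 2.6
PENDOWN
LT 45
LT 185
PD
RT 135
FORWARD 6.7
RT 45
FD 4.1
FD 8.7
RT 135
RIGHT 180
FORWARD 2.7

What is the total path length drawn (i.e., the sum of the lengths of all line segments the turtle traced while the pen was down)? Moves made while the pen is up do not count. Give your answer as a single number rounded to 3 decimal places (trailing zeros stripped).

Answer: 34

Derivation:
Executing turtle program step by step:
Start: pos=(-4,4), heading=45, pen down
FD 9.2: (-4,4) -> (2.505,10.505) [heading=45, draw]
FD 2.6: (2.505,10.505) -> (4.344,12.344) [heading=45, draw]
PD: pen down
LT 45: heading 45 -> 90
LT 185: heading 90 -> 275
PD: pen down
RT 135: heading 275 -> 140
FD 6.7: (4.344,12.344) -> (-0.789,16.651) [heading=140, draw]
RT 45: heading 140 -> 95
FD 4.1: (-0.789,16.651) -> (-1.146,20.735) [heading=95, draw]
FD 8.7: (-1.146,20.735) -> (-1.904,29.402) [heading=95, draw]
RT 135: heading 95 -> 320
RT 180: heading 320 -> 140
FD 2.7: (-1.904,29.402) -> (-3.973,31.137) [heading=140, draw]
Final: pos=(-3.973,31.137), heading=140, 6 segment(s) drawn

Segment lengths:
  seg 1: (-4,4) -> (2.505,10.505), length = 9.2
  seg 2: (2.505,10.505) -> (4.344,12.344), length = 2.6
  seg 3: (4.344,12.344) -> (-0.789,16.651), length = 6.7
  seg 4: (-0.789,16.651) -> (-1.146,20.735), length = 4.1
  seg 5: (-1.146,20.735) -> (-1.904,29.402), length = 8.7
  seg 6: (-1.904,29.402) -> (-3.973,31.137), length = 2.7
Total = 34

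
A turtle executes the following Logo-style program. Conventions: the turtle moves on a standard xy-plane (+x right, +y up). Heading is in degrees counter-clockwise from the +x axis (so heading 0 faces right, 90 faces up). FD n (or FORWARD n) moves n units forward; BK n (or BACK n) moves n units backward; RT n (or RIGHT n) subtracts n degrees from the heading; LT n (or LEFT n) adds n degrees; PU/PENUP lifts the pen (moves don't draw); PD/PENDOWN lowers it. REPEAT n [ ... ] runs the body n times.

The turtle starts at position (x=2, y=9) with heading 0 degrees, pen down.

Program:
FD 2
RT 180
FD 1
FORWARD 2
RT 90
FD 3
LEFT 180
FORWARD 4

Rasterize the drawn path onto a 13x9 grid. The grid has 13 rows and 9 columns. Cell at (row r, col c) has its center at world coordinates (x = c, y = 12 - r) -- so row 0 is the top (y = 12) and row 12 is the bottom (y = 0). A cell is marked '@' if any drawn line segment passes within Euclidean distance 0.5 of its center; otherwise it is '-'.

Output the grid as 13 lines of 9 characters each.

Segment 0: (2,9) -> (4,9)
Segment 1: (4,9) -> (3,9)
Segment 2: (3,9) -> (1,9)
Segment 3: (1,9) -> (1,12)
Segment 4: (1,12) -> (1,8)

Answer: -@-------
-@-------
-@-------
-@@@@----
-@-------
---------
---------
---------
---------
---------
---------
---------
---------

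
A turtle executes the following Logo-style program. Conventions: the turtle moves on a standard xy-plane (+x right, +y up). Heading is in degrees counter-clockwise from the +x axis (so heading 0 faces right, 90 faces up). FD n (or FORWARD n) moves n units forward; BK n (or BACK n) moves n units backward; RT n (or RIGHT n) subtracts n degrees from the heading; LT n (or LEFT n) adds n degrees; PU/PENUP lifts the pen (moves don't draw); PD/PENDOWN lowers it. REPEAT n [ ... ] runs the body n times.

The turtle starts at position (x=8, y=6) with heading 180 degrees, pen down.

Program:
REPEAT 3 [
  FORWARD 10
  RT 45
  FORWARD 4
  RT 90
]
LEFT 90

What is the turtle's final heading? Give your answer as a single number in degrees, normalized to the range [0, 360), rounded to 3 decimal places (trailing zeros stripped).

Answer: 225

Derivation:
Executing turtle program step by step:
Start: pos=(8,6), heading=180, pen down
REPEAT 3 [
  -- iteration 1/3 --
  FD 10: (8,6) -> (-2,6) [heading=180, draw]
  RT 45: heading 180 -> 135
  FD 4: (-2,6) -> (-4.828,8.828) [heading=135, draw]
  RT 90: heading 135 -> 45
  -- iteration 2/3 --
  FD 10: (-4.828,8.828) -> (2.243,15.899) [heading=45, draw]
  RT 45: heading 45 -> 0
  FD 4: (2.243,15.899) -> (6.243,15.899) [heading=0, draw]
  RT 90: heading 0 -> 270
  -- iteration 3/3 --
  FD 10: (6.243,15.899) -> (6.243,5.899) [heading=270, draw]
  RT 45: heading 270 -> 225
  FD 4: (6.243,5.899) -> (3.414,3.071) [heading=225, draw]
  RT 90: heading 225 -> 135
]
LT 90: heading 135 -> 225
Final: pos=(3.414,3.071), heading=225, 6 segment(s) drawn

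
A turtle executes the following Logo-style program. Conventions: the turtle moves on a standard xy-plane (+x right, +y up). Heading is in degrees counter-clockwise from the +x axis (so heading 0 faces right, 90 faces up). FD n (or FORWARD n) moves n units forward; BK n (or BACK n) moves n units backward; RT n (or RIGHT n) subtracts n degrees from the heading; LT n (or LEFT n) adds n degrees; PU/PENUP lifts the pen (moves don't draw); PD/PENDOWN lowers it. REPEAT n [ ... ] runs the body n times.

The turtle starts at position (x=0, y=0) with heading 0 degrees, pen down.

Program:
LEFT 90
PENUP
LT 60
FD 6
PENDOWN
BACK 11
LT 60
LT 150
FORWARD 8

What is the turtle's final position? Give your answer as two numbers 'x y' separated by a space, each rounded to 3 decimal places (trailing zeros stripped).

Answer: 12.33 -2.5

Derivation:
Executing turtle program step by step:
Start: pos=(0,0), heading=0, pen down
LT 90: heading 0 -> 90
PU: pen up
LT 60: heading 90 -> 150
FD 6: (0,0) -> (-5.196,3) [heading=150, move]
PD: pen down
BK 11: (-5.196,3) -> (4.33,-2.5) [heading=150, draw]
LT 60: heading 150 -> 210
LT 150: heading 210 -> 0
FD 8: (4.33,-2.5) -> (12.33,-2.5) [heading=0, draw]
Final: pos=(12.33,-2.5), heading=0, 2 segment(s) drawn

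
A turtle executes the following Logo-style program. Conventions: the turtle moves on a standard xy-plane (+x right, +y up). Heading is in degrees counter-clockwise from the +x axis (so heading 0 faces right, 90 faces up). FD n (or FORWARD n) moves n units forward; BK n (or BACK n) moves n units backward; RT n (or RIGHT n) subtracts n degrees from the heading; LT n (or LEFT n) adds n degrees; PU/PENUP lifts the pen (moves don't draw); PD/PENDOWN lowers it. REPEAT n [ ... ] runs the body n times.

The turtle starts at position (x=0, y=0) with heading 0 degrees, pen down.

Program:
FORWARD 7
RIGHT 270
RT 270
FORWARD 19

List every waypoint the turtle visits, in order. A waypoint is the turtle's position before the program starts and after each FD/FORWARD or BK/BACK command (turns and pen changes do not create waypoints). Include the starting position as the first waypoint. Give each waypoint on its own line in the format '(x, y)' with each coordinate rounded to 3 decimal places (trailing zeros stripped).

Executing turtle program step by step:
Start: pos=(0,0), heading=0, pen down
FD 7: (0,0) -> (7,0) [heading=0, draw]
RT 270: heading 0 -> 90
RT 270: heading 90 -> 180
FD 19: (7,0) -> (-12,0) [heading=180, draw]
Final: pos=(-12,0), heading=180, 2 segment(s) drawn
Waypoints (3 total):
(0, 0)
(7, 0)
(-12, 0)

Answer: (0, 0)
(7, 0)
(-12, 0)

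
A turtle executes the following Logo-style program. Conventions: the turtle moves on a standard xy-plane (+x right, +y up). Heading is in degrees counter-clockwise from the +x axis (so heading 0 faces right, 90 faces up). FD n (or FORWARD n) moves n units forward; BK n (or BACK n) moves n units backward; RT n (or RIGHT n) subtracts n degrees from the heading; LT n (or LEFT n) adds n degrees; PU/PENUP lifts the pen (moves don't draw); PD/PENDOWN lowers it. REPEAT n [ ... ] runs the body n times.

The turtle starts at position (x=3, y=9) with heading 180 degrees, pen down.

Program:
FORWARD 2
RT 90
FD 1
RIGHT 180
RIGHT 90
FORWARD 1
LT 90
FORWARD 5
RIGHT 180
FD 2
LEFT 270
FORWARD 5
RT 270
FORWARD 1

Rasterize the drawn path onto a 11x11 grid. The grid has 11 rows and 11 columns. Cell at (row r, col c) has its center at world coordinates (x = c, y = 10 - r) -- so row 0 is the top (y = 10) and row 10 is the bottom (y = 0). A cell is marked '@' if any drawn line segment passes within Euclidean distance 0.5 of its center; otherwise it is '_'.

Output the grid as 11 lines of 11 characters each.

Answer: @@_________
@@@@_______
@____@_____
@@@@@@_____
@__________
@__________
___________
___________
___________
___________
___________

Derivation:
Segment 0: (3,9) -> (1,9)
Segment 1: (1,9) -> (1,10)
Segment 2: (1,10) -> (0,10)
Segment 3: (0,10) -> (0,5)
Segment 4: (0,5) -> (-0,7)
Segment 5: (-0,7) -> (5,7)
Segment 6: (5,7) -> (5,8)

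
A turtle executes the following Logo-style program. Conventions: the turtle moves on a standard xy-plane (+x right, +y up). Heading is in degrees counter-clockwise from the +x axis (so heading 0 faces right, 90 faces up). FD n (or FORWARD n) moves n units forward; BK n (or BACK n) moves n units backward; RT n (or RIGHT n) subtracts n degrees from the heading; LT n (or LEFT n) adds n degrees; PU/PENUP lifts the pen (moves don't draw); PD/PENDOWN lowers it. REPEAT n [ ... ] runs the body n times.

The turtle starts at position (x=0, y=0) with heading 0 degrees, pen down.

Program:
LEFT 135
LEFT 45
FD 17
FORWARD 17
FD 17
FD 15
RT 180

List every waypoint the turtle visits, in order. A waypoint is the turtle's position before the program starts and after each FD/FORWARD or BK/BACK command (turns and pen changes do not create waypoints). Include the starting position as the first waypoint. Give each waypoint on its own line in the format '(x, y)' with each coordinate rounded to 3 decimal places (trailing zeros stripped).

Executing turtle program step by step:
Start: pos=(0,0), heading=0, pen down
LT 135: heading 0 -> 135
LT 45: heading 135 -> 180
FD 17: (0,0) -> (-17,0) [heading=180, draw]
FD 17: (-17,0) -> (-34,0) [heading=180, draw]
FD 17: (-34,0) -> (-51,0) [heading=180, draw]
FD 15: (-51,0) -> (-66,0) [heading=180, draw]
RT 180: heading 180 -> 0
Final: pos=(-66,0), heading=0, 4 segment(s) drawn
Waypoints (5 total):
(0, 0)
(-17, 0)
(-34, 0)
(-51, 0)
(-66, 0)

Answer: (0, 0)
(-17, 0)
(-34, 0)
(-51, 0)
(-66, 0)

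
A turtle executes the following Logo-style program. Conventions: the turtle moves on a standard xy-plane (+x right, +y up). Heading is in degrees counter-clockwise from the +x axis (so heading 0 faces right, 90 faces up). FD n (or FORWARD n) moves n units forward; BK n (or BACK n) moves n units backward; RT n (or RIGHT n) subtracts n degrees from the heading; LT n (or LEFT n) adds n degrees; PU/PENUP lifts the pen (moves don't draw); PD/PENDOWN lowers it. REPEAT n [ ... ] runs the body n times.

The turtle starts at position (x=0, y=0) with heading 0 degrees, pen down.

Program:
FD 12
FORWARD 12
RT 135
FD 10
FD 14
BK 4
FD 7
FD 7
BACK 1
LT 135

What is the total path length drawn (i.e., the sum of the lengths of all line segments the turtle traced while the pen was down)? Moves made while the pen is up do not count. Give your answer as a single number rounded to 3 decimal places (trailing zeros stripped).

Executing turtle program step by step:
Start: pos=(0,0), heading=0, pen down
FD 12: (0,0) -> (12,0) [heading=0, draw]
FD 12: (12,0) -> (24,0) [heading=0, draw]
RT 135: heading 0 -> 225
FD 10: (24,0) -> (16.929,-7.071) [heading=225, draw]
FD 14: (16.929,-7.071) -> (7.029,-16.971) [heading=225, draw]
BK 4: (7.029,-16.971) -> (9.858,-14.142) [heading=225, draw]
FD 7: (9.858,-14.142) -> (4.908,-19.092) [heading=225, draw]
FD 7: (4.908,-19.092) -> (-0.042,-24.042) [heading=225, draw]
BK 1: (-0.042,-24.042) -> (0.665,-23.335) [heading=225, draw]
LT 135: heading 225 -> 0
Final: pos=(0.665,-23.335), heading=0, 8 segment(s) drawn

Segment lengths:
  seg 1: (0,0) -> (12,0), length = 12
  seg 2: (12,0) -> (24,0), length = 12
  seg 3: (24,0) -> (16.929,-7.071), length = 10
  seg 4: (16.929,-7.071) -> (7.029,-16.971), length = 14
  seg 5: (7.029,-16.971) -> (9.858,-14.142), length = 4
  seg 6: (9.858,-14.142) -> (4.908,-19.092), length = 7
  seg 7: (4.908,-19.092) -> (-0.042,-24.042), length = 7
  seg 8: (-0.042,-24.042) -> (0.665,-23.335), length = 1
Total = 67

Answer: 67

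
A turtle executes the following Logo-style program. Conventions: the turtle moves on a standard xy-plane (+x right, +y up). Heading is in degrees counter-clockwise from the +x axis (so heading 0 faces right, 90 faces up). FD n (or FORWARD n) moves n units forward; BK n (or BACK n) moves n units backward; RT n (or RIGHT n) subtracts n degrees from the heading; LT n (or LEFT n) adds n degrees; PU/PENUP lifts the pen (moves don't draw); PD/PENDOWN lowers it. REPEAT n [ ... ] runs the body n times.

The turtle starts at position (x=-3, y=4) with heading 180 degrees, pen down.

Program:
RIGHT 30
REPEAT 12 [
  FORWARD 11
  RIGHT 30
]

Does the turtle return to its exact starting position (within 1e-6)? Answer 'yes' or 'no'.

Answer: yes

Derivation:
Executing turtle program step by step:
Start: pos=(-3,4), heading=180, pen down
RT 30: heading 180 -> 150
REPEAT 12 [
  -- iteration 1/12 --
  FD 11: (-3,4) -> (-12.526,9.5) [heading=150, draw]
  RT 30: heading 150 -> 120
  -- iteration 2/12 --
  FD 11: (-12.526,9.5) -> (-18.026,19.026) [heading=120, draw]
  RT 30: heading 120 -> 90
  -- iteration 3/12 --
  FD 11: (-18.026,19.026) -> (-18.026,30.026) [heading=90, draw]
  RT 30: heading 90 -> 60
  -- iteration 4/12 --
  FD 11: (-18.026,30.026) -> (-12.526,39.553) [heading=60, draw]
  RT 30: heading 60 -> 30
  -- iteration 5/12 --
  FD 11: (-12.526,39.553) -> (-3,45.053) [heading=30, draw]
  RT 30: heading 30 -> 0
  -- iteration 6/12 --
  FD 11: (-3,45.053) -> (8,45.053) [heading=0, draw]
  RT 30: heading 0 -> 330
  -- iteration 7/12 --
  FD 11: (8,45.053) -> (17.526,39.553) [heading=330, draw]
  RT 30: heading 330 -> 300
  -- iteration 8/12 --
  FD 11: (17.526,39.553) -> (23.026,30.026) [heading=300, draw]
  RT 30: heading 300 -> 270
  -- iteration 9/12 --
  FD 11: (23.026,30.026) -> (23.026,19.026) [heading=270, draw]
  RT 30: heading 270 -> 240
  -- iteration 10/12 --
  FD 11: (23.026,19.026) -> (17.526,9.5) [heading=240, draw]
  RT 30: heading 240 -> 210
  -- iteration 11/12 --
  FD 11: (17.526,9.5) -> (8,4) [heading=210, draw]
  RT 30: heading 210 -> 180
  -- iteration 12/12 --
  FD 11: (8,4) -> (-3,4) [heading=180, draw]
  RT 30: heading 180 -> 150
]
Final: pos=(-3,4), heading=150, 12 segment(s) drawn

Start position: (-3, 4)
Final position: (-3, 4)
Distance = 0; < 1e-6 -> CLOSED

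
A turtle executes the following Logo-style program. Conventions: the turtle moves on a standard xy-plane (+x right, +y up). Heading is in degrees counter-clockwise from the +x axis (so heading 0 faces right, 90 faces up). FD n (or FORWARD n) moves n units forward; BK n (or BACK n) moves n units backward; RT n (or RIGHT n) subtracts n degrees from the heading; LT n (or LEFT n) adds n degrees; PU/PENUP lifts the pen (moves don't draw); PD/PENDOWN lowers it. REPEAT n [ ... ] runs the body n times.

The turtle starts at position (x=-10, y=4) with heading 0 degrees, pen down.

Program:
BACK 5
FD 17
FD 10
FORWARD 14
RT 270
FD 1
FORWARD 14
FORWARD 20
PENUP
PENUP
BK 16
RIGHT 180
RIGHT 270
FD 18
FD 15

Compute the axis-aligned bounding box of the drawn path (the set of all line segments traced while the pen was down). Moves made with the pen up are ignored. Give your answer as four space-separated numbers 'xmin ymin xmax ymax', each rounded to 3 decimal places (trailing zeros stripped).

Executing turtle program step by step:
Start: pos=(-10,4), heading=0, pen down
BK 5: (-10,4) -> (-15,4) [heading=0, draw]
FD 17: (-15,4) -> (2,4) [heading=0, draw]
FD 10: (2,4) -> (12,4) [heading=0, draw]
FD 14: (12,4) -> (26,4) [heading=0, draw]
RT 270: heading 0 -> 90
FD 1: (26,4) -> (26,5) [heading=90, draw]
FD 14: (26,5) -> (26,19) [heading=90, draw]
FD 20: (26,19) -> (26,39) [heading=90, draw]
PU: pen up
PU: pen up
BK 16: (26,39) -> (26,23) [heading=90, move]
RT 180: heading 90 -> 270
RT 270: heading 270 -> 0
FD 18: (26,23) -> (44,23) [heading=0, move]
FD 15: (44,23) -> (59,23) [heading=0, move]
Final: pos=(59,23), heading=0, 7 segment(s) drawn

Segment endpoints: x in {-15, -10, 2, 12, 26, 26, 26}, y in {4, 5, 19, 39}
xmin=-15, ymin=4, xmax=26, ymax=39

Answer: -15 4 26 39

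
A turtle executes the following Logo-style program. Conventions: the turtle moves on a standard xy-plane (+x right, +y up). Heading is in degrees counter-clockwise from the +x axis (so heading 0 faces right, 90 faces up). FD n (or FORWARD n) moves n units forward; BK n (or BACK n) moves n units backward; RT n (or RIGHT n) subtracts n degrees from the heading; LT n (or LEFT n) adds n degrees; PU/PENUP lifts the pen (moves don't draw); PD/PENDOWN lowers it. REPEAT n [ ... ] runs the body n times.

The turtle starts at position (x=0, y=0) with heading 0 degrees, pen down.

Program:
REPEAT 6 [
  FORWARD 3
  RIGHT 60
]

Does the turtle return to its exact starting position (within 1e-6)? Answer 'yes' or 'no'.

Answer: yes

Derivation:
Executing turtle program step by step:
Start: pos=(0,0), heading=0, pen down
REPEAT 6 [
  -- iteration 1/6 --
  FD 3: (0,0) -> (3,0) [heading=0, draw]
  RT 60: heading 0 -> 300
  -- iteration 2/6 --
  FD 3: (3,0) -> (4.5,-2.598) [heading=300, draw]
  RT 60: heading 300 -> 240
  -- iteration 3/6 --
  FD 3: (4.5,-2.598) -> (3,-5.196) [heading=240, draw]
  RT 60: heading 240 -> 180
  -- iteration 4/6 --
  FD 3: (3,-5.196) -> (0,-5.196) [heading=180, draw]
  RT 60: heading 180 -> 120
  -- iteration 5/6 --
  FD 3: (0,-5.196) -> (-1.5,-2.598) [heading=120, draw]
  RT 60: heading 120 -> 60
  -- iteration 6/6 --
  FD 3: (-1.5,-2.598) -> (0,0) [heading=60, draw]
  RT 60: heading 60 -> 0
]
Final: pos=(0,0), heading=0, 6 segment(s) drawn

Start position: (0, 0)
Final position: (0, 0)
Distance = 0; < 1e-6 -> CLOSED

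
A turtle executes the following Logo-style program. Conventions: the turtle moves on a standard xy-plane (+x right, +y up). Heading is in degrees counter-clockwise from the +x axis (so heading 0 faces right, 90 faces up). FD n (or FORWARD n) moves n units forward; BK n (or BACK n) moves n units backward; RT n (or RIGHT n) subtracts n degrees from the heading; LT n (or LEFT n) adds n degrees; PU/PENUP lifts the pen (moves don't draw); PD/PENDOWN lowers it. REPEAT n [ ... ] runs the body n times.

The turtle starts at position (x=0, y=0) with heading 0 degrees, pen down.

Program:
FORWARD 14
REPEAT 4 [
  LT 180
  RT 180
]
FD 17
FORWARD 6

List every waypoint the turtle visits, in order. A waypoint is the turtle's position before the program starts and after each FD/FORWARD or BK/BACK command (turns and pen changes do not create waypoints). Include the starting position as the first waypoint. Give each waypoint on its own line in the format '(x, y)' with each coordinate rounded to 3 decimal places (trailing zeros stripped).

Answer: (0, 0)
(14, 0)
(31, 0)
(37, 0)

Derivation:
Executing turtle program step by step:
Start: pos=(0,0), heading=0, pen down
FD 14: (0,0) -> (14,0) [heading=0, draw]
REPEAT 4 [
  -- iteration 1/4 --
  LT 180: heading 0 -> 180
  RT 180: heading 180 -> 0
  -- iteration 2/4 --
  LT 180: heading 0 -> 180
  RT 180: heading 180 -> 0
  -- iteration 3/4 --
  LT 180: heading 0 -> 180
  RT 180: heading 180 -> 0
  -- iteration 4/4 --
  LT 180: heading 0 -> 180
  RT 180: heading 180 -> 0
]
FD 17: (14,0) -> (31,0) [heading=0, draw]
FD 6: (31,0) -> (37,0) [heading=0, draw]
Final: pos=(37,0), heading=0, 3 segment(s) drawn
Waypoints (4 total):
(0, 0)
(14, 0)
(31, 0)
(37, 0)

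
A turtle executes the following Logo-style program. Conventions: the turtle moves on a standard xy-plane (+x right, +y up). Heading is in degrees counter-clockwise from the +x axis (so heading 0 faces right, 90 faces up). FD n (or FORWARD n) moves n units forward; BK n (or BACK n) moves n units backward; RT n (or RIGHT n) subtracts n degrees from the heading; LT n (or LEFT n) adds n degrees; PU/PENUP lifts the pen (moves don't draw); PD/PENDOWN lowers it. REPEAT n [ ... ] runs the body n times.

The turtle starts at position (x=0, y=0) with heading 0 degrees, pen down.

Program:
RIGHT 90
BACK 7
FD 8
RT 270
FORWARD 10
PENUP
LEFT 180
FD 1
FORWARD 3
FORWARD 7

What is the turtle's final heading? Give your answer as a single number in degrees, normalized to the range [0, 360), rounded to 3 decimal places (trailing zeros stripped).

Answer: 180

Derivation:
Executing turtle program step by step:
Start: pos=(0,0), heading=0, pen down
RT 90: heading 0 -> 270
BK 7: (0,0) -> (0,7) [heading=270, draw]
FD 8: (0,7) -> (0,-1) [heading=270, draw]
RT 270: heading 270 -> 0
FD 10: (0,-1) -> (10,-1) [heading=0, draw]
PU: pen up
LT 180: heading 0 -> 180
FD 1: (10,-1) -> (9,-1) [heading=180, move]
FD 3: (9,-1) -> (6,-1) [heading=180, move]
FD 7: (6,-1) -> (-1,-1) [heading=180, move]
Final: pos=(-1,-1), heading=180, 3 segment(s) drawn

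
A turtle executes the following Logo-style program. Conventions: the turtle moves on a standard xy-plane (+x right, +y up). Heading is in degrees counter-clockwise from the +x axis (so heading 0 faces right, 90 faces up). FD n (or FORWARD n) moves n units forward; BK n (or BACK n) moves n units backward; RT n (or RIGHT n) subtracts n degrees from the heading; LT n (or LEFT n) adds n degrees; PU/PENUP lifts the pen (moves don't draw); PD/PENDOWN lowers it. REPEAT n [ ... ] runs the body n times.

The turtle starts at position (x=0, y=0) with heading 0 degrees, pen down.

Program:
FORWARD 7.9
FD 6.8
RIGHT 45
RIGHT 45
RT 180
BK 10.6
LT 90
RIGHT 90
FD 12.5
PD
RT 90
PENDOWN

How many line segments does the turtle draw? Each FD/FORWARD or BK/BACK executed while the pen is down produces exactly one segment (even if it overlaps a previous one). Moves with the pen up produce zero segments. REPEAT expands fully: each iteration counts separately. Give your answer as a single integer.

Executing turtle program step by step:
Start: pos=(0,0), heading=0, pen down
FD 7.9: (0,0) -> (7.9,0) [heading=0, draw]
FD 6.8: (7.9,0) -> (14.7,0) [heading=0, draw]
RT 45: heading 0 -> 315
RT 45: heading 315 -> 270
RT 180: heading 270 -> 90
BK 10.6: (14.7,0) -> (14.7,-10.6) [heading=90, draw]
LT 90: heading 90 -> 180
RT 90: heading 180 -> 90
FD 12.5: (14.7,-10.6) -> (14.7,1.9) [heading=90, draw]
PD: pen down
RT 90: heading 90 -> 0
PD: pen down
Final: pos=(14.7,1.9), heading=0, 4 segment(s) drawn
Segments drawn: 4

Answer: 4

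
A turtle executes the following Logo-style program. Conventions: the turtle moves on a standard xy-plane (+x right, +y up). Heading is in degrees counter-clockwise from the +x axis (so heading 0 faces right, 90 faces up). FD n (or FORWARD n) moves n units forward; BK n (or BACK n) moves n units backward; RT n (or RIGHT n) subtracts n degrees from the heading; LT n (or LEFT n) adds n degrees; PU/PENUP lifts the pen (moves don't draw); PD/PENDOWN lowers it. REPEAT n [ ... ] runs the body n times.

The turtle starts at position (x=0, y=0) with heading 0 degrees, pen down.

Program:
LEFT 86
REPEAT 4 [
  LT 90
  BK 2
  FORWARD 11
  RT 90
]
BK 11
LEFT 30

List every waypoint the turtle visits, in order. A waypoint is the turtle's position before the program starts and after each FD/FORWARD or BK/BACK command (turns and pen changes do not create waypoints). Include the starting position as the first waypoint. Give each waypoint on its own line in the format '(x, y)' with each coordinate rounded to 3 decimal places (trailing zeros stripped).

Answer: (0, 0)
(1.995, -0.14)
(-8.978, 0.628)
(-6.983, 0.488)
(-17.956, 1.256)
(-15.961, 1.116)
(-26.934, 1.883)
(-24.939, 1.744)
(-35.912, 2.511)
(-36.68, -8.462)

Derivation:
Executing turtle program step by step:
Start: pos=(0,0), heading=0, pen down
LT 86: heading 0 -> 86
REPEAT 4 [
  -- iteration 1/4 --
  LT 90: heading 86 -> 176
  BK 2: (0,0) -> (1.995,-0.14) [heading=176, draw]
  FD 11: (1.995,-0.14) -> (-8.978,0.628) [heading=176, draw]
  RT 90: heading 176 -> 86
  -- iteration 2/4 --
  LT 90: heading 86 -> 176
  BK 2: (-8.978,0.628) -> (-6.983,0.488) [heading=176, draw]
  FD 11: (-6.983,0.488) -> (-17.956,1.256) [heading=176, draw]
  RT 90: heading 176 -> 86
  -- iteration 3/4 --
  LT 90: heading 86 -> 176
  BK 2: (-17.956,1.256) -> (-15.961,1.116) [heading=176, draw]
  FD 11: (-15.961,1.116) -> (-26.934,1.883) [heading=176, draw]
  RT 90: heading 176 -> 86
  -- iteration 4/4 --
  LT 90: heading 86 -> 176
  BK 2: (-26.934,1.883) -> (-24.939,1.744) [heading=176, draw]
  FD 11: (-24.939,1.744) -> (-35.912,2.511) [heading=176, draw]
  RT 90: heading 176 -> 86
]
BK 11: (-35.912,2.511) -> (-36.68,-8.462) [heading=86, draw]
LT 30: heading 86 -> 116
Final: pos=(-36.68,-8.462), heading=116, 9 segment(s) drawn
Waypoints (10 total):
(0, 0)
(1.995, -0.14)
(-8.978, 0.628)
(-6.983, 0.488)
(-17.956, 1.256)
(-15.961, 1.116)
(-26.934, 1.883)
(-24.939, 1.744)
(-35.912, 2.511)
(-36.68, -8.462)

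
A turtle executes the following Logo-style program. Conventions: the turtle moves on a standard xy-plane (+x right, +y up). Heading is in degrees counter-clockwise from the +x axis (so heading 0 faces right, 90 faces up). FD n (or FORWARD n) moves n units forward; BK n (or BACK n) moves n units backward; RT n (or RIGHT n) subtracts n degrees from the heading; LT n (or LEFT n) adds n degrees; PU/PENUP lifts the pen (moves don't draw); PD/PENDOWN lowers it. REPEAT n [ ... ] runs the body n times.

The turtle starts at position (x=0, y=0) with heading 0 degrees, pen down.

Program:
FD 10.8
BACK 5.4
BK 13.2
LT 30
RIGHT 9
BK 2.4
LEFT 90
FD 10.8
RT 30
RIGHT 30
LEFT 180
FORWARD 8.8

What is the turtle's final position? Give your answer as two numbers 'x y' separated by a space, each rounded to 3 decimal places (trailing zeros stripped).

Answer: -19.449 2.384

Derivation:
Executing turtle program step by step:
Start: pos=(0,0), heading=0, pen down
FD 10.8: (0,0) -> (10.8,0) [heading=0, draw]
BK 5.4: (10.8,0) -> (5.4,0) [heading=0, draw]
BK 13.2: (5.4,0) -> (-7.8,0) [heading=0, draw]
LT 30: heading 0 -> 30
RT 9: heading 30 -> 21
BK 2.4: (-7.8,0) -> (-10.041,-0.86) [heading=21, draw]
LT 90: heading 21 -> 111
FD 10.8: (-10.041,-0.86) -> (-13.911,9.223) [heading=111, draw]
RT 30: heading 111 -> 81
RT 30: heading 81 -> 51
LT 180: heading 51 -> 231
FD 8.8: (-13.911,9.223) -> (-19.449,2.384) [heading=231, draw]
Final: pos=(-19.449,2.384), heading=231, 6 segment(s) drawn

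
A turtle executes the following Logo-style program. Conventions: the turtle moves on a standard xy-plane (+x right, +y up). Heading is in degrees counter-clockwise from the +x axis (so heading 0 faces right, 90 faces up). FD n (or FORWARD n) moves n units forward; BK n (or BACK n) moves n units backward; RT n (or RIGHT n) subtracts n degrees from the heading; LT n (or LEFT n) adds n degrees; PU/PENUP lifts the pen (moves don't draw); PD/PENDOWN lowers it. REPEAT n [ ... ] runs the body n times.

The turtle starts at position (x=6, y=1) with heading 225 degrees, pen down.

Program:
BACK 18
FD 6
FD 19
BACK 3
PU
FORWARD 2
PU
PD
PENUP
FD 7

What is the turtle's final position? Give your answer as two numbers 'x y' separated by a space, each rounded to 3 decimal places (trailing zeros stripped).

Executing turtle program step by step:
Start: pos=(6,1), heading=225, pen down
BK 18: (6,1) -> (18.728,13.728) [heading=225, draw]
FD 6: (18.728,13.728) -> (14.485,9.485) [heading=225, draw]
FD 19: (14.485,9.485) -> (1.05,-3.95) [heading=225, draw]
BK 3: (1.05,-3.95) -> (3.172,-1.828) [heading=225, draw]
PU: pen up
FD 2: (3.172,-1.828) -> (1.757,-3.243) [heading=225, move]
PU: pen up
PD: pen down
PU: pen up
FD 7: (1.757,-3.243) -> (-3.192,-8.192) [heading=225, move]
Final: pos=(-3.192,-8.192), heading=225, 4 segment(s) drawn

Answer: -3.192 -8.192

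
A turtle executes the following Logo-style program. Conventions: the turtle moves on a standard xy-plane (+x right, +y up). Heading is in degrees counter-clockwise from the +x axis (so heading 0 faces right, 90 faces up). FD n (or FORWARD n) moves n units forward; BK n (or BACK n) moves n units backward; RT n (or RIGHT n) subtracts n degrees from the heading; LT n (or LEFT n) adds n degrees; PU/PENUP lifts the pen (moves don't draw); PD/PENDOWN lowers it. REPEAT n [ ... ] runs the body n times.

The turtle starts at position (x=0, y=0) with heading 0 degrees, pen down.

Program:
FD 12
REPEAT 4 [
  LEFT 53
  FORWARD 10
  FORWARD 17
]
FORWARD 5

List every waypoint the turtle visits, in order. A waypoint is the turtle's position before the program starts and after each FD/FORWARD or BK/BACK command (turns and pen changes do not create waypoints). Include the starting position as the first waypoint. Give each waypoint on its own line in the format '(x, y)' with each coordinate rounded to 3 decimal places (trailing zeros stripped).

Answer: (0, 0)
(12, 0)
(18.018, 7.986)
(28.249, 21.563)
(25.493, 31.176)
(20.807, 47.517)
(11.471, 51.101)
(-4.4, 57.193)
(-12.88, 51.894)
(-27.297, 42.885)
(-31.537, 40.236)

Derivation:
Executing turtle program step by step:
Start: pos=(0,0), heading=0, pen down
FD 12: (0,0) -> (12,0) [heading=0, draw]
REPEAT 4 [
  -- iteration 1/4 --
  LT 53: heading 0 -> 53
  FD 10: (12,0) -> (18.018,7.986) [heading=53, draw]
  FD 17: (18.018,7.986) -> (28.249,21.563) [heading=53, draw]
  -- iteration 2/4 --
  LT 53: heading 53 -> 106
  FD 10: (28.249,21.563) -> (25.493,31.176) [heading=106, draw]
  FD 17: (25.493,31.176) -> (20.807,47.517) [heading=106, draw]
  -- iteration 3/4 --
  LT 53: heading 106 -> 159
  FD 10: (20.807,47.517) -> (11.471,51.101) [heading=159, draw]
  FD 17: (11.471,51.101) -> (-4.4,57.193) [heading=159, draw]
  -- iteration 4/4 --
  LT 53: heading 159 -> 212
  FD 10: (-4.4,57.193) -> (-12.88,51.894) [heading=212, draw]
  FD 17: (-12.88,51.894) -> (-27.297,42.885) [heading=212, draw]
]
FD 5: (-27.297,42.885) -> (-31.537,40.236) [heading=212, draw]
Final: pos=(-31.537,40.236), heading=212, 10 segment(s) drawn
Waypoints (11 total):
(0, 0)
(12, 0)
(18.018, 7.986)
(28.249, 21.563)
(25.493, 31.176)
(20.807, 47.517)
(11.471, 51.101)
(-4.4, 57.193)
(-12.88, 51.894)
(-27.297, 42.885)
(-31.537, 40.236)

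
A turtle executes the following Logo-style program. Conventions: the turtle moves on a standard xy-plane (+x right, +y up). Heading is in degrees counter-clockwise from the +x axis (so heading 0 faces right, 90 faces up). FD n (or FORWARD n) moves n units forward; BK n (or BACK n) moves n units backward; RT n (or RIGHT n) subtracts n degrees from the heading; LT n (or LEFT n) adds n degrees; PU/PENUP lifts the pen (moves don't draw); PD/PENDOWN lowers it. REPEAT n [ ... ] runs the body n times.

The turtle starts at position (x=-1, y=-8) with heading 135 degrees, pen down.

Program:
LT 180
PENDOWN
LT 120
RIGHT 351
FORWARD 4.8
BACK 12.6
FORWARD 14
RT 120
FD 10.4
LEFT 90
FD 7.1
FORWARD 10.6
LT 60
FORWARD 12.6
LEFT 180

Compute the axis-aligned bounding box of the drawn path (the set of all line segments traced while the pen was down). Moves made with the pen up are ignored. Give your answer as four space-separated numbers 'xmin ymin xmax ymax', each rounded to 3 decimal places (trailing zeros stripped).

Executing turtle program step by step:
Start: pos=(-1,-8), heading=135, pen down
LT 180: heading 135 -> 315
PD: pen down
LT 120: heading 315 -> 75
RT 351: heading 75 -> 84
FD 4.8: (-1,-8) -> (-0.498,-3.226) [heading=84, draw]
BK 12.6: (-0.498,-3.226) -> (-1.815,-15.757) [heading=84, draw]
FD 14: (-1.815,-15.757) -> (-0.352,-1.834) [heading=84, draw]
RT 120: heading 84 -> 324
FD 10.4: (-0.352,-1.834) -> (8.062,-7.947) [heading=324, draw]
LT 90: heading 324 -> 54
FD 7.1: (8.062,-7.947) -> (12.235,-2.203) [heading=54, draw]
FD 10.6: (12.235,-2.203) -> (18.466,6.373) [heading=54, draw]
LT 60: heading 54 -> 114
FD 12.6: (18.466,6.373) -> (13.341,17.883) [heading=114, draw]
LT 180: heading 114 -> 294
Final: pos=(13.341,17.883), heading=294, 7 segment(s) drawn

Segment endpoints: x in {-1.815, -1, -0.498, -0.352, 8.062, 12.235, 13.341, 18.466}, y in {-15.757, -8, -7.947, -3.226, -2.203, -1.834, 6.373, 17.883}
xmin=-1.815, ymin=-15.757, xmax=18.466, ymax=17.883

Answer: -1.815 -15.757 18.466 17.883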